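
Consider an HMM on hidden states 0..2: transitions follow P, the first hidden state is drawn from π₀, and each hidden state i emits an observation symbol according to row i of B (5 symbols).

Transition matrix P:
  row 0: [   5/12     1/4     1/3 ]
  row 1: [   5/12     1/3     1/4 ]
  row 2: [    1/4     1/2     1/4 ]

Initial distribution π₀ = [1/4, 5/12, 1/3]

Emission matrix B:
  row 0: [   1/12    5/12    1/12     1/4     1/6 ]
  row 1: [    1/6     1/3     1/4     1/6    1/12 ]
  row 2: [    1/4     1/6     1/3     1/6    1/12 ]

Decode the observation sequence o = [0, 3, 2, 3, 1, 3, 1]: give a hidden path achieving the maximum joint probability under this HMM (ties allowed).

path = [1, 0, 2, 1, 0, 0, 0]

t=0: δ = [2.083e-02, 6.944e-02, 8.333e-02]  (obs o_0=0)
t=1: δ = [7.234e-03, 6.944e-03, 3.472e-03]  ψ = [1, 2, 2]  (obs o_1=3)
t=2: δ = [2.512e-04, 5.787e-04, 8.038e-04]  ψ = [0, 1, 0]  (obs o_2=2)
t=3: δ = [6.028e-05, 6.698e-05, 3.349e-05]  ψ = [1, 2, 2]  (obs o_3=3)
t=4: δ = [1.163e-05, 7.442e-06, 3.349e-06]  ψ = [1, 1, 0]  (obs o_4=1)
t=5: δ = [1.211e-06, 4.845e-07, 6.460e-07]  ψ = [0, 0, 0]  (obs o_5=3)
t=6: δ = [2.103e-07, 1.077e-07, 6.729e-08]  ψ = [0, 2, 0]  (obs o_6=1)
backtrack: best end state = 0; path = [1, 0, 2, 1, 0, 0, 0]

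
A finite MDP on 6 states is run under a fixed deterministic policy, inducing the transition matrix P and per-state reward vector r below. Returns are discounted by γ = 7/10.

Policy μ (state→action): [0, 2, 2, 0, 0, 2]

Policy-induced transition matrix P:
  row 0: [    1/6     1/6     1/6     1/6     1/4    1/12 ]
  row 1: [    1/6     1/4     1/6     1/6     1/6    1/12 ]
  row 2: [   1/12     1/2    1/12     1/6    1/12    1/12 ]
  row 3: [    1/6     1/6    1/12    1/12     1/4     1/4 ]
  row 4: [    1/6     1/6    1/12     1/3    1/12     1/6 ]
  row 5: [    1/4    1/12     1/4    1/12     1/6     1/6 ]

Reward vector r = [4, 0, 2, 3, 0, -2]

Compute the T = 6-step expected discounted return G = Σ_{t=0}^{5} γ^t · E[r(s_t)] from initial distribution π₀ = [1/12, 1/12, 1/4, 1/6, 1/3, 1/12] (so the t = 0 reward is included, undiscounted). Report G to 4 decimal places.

G = 3.4239

t=0: π = [0.0833, 0.0833, 0.2500, 0.1667, 0.3333, 0.0833], E[r] = 1.1667, γ^t·E[r] = 1.166667, running G = 1.166667
t=1: π = [0.1528, 0.2500, 0.1111, 0.2014, 0.1389, 0.1458], E[r] = 1.1458, γ^t·E[r] = 0.802083, running G = 1.968750
t=2: π = [0.1696, 0.2124, 0.1412, 0.1609, 0.1753, 0.1406], E[r] = 1.1620, γ^t·E[r] = 0.569398, running G = 2.538148
t=3: π = [0.1666, 0.2197, 0.1386, 0.1708, 0.1678, 0.1365], E[r] = 1.1830, γ^t·E[r] = 0.405774, running G = 2.943922
t=4: π = [0.1665, 0.2198, 0.1383, 0.1690, 0.1692, 0.1372], E[r] = 1.1753, γ^t·E[r] = 0.282190, running G = 3.226113
t=5: π = [0.1666, 0.2196, 0.1384, 0.1694, 0.1690, 0.1370], E[r] = 1.1771, γ^t·E[r] = 0.197828, running G = 3.423941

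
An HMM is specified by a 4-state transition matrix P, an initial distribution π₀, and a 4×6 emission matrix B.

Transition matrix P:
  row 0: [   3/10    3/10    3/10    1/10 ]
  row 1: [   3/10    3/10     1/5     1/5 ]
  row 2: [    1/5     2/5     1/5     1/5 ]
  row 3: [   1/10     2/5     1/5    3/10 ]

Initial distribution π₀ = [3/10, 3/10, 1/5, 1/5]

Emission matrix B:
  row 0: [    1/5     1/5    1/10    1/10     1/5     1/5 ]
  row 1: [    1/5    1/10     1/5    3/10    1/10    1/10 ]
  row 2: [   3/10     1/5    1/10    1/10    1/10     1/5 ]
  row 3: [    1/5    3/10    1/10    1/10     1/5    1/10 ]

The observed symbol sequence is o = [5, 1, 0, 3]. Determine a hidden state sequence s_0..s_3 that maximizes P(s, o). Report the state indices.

path = [0, 0, 2, 1]

t=0: δ = [6.000e-02, 3.000e-02, 4.000e-02, 2.000e-02]  (obs o_0=5)
t=1: δ = [3.600e-03, 1.800e-03, 3.600e-03, 2.400e-03]  ψ = [0, 0, 0, 2]  (obs o_1=1)
t=2: δ = [2.160e-04, 2.880e-04, 3.240e-04, 1.440e-04]  ψ = [0, 2, 0, 2]  (obs o_2=0)
t=3: δ = [8.640e-06, 3.888e-05, 6.480e-06, 6.480e-06]  ψ = [1, 2, 0, 2]  (obs o_3=3)
backtrack: best end state = 1; path = [0, 0, 2, 1]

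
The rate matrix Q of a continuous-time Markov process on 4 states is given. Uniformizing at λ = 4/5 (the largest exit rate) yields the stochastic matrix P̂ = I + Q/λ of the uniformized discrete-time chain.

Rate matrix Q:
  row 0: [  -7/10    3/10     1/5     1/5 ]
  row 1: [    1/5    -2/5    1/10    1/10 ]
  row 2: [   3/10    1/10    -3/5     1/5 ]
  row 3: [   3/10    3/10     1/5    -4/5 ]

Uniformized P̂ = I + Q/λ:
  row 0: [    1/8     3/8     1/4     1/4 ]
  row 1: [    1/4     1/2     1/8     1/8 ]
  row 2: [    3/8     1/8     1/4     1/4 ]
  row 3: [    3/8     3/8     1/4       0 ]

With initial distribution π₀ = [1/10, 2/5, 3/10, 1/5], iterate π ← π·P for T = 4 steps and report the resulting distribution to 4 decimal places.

t=0: π = [0.1000, 0.4000, 0.3000, 0.2000]
t=1: π = [0.3000, 0.3500, 0.2000, 0.1500]
t=2: π = [0.2563, 0.3688, 0.2063, 0.1688]
t=3: π = [0.2648, 0.3695, 0.2039, 0.1617]
t=4: π = [0.2626, 0.3702, 0.2038, 0.1634]

π = [0.2626, 0.3702, 0.2038, 0.1634]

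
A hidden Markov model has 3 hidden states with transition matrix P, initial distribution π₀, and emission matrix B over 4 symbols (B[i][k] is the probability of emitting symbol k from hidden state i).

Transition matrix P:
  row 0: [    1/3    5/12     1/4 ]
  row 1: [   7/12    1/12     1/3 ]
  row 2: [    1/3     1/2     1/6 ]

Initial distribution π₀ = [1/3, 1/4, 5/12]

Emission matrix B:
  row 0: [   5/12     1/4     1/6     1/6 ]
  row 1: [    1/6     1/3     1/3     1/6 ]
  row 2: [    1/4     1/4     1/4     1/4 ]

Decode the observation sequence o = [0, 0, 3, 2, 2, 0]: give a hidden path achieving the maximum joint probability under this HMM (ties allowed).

t=0: δ = [1.389e-01, 4.167e-02, 1.042e-01]  (obs o_0=0)
t=1: δ = [1.929e-02, 9.645e-03, 8.681e-03]  ψ = [0, 0, 0]  (obs o_1=0)
t=2: δ = [1.072e-03, 1.340e-03, 1.206e-03]  ψ = [0, 0, 0]  (obs o_2=3)
t=3: δ = [1.302e-04, 2.009e-04, 1.116e-04]  ψ = [1, 2, 1]  (obs o_3=2)
t=4: δ = [1.954e-05, 1.861e-05, 1.674e-05]  ψ = [1, 2, 1]  (obs o_4=2)
t=5: δ = [4.522e-06, 1.395e-06, 1.550e-06]  ψ = [1, 2, 1]  (obs o_5=0)
backtrack: best end state = 0; path = [0, 0, 1, 2, 1, 0]

path = [0, 0, 1, 2, 1, 0]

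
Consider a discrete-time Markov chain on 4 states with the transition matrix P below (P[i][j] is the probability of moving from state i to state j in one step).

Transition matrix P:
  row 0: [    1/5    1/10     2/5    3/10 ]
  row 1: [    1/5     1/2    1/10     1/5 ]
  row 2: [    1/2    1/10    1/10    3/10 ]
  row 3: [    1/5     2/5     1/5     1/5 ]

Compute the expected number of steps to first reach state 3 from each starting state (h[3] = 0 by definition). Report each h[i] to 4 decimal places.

First-step conditioning: h[3] = 0; for i ≠ 3, h[i] = 1 + Σ_k P[i][k]·h[k].
  h[0] = 1 + 1/5·h[0] + 1/10·h[1] + 2/5·h[2]
  h[1] = 1 + 1/5·h[0] + 1/2·h[1] + 1/10·h[2]
  h[2] = 1 + 1/2·h[0] + 1/10·h[1] + 1/10·h[2]
Solving the 3×3 linear system over states ≠ 3 gives exactly h = [60/17, 70/17, 60/17, 0] (h[3] = 0 is the target).

h = [3.5294, 4.1176, 3.5294, 0.0000]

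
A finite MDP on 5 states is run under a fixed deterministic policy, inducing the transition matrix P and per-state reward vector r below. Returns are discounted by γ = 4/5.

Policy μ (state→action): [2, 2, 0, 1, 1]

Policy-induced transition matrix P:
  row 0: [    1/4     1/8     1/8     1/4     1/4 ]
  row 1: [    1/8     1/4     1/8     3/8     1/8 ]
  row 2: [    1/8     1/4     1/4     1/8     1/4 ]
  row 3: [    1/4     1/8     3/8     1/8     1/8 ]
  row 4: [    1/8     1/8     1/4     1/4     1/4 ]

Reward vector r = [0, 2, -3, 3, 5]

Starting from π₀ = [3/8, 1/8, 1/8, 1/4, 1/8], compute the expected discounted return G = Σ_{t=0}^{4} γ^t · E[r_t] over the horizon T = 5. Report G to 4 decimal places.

G = 4.3525

t=0: π = [0.3750, 0.1250, 0.1250, 0.2500, 0.1250], E[r] = 1.2500, γ^t·E[r] = 1.250000, running G = 1.250000
t=1: π = [0.2031, 0.1563, 0.2188, 0.2188, 0.2031], E[r] = 1.3281, γ^t·E[r] = 1.062500, running G = 2.312500
t=2: π = [0.1777, 0.1719, 0.2324, 0.2148, 0.2031], E[r] = 1.3066, γ^t·E[r] = 0.836250, running G = 3.148750
t=3: π = [0.1741, 0.1755, 0.2332, 0.2156, 0.2017], E[r] = 1.3066, γ^t·E[r] = 0.669000, running G = 3.817750
t=4: π = [0.1737, 0.1761, 0.2332, 0.2159, 0.2011], E[r] = 1.3055, γ^t·E[r] = 0.534750, running G = 4.352500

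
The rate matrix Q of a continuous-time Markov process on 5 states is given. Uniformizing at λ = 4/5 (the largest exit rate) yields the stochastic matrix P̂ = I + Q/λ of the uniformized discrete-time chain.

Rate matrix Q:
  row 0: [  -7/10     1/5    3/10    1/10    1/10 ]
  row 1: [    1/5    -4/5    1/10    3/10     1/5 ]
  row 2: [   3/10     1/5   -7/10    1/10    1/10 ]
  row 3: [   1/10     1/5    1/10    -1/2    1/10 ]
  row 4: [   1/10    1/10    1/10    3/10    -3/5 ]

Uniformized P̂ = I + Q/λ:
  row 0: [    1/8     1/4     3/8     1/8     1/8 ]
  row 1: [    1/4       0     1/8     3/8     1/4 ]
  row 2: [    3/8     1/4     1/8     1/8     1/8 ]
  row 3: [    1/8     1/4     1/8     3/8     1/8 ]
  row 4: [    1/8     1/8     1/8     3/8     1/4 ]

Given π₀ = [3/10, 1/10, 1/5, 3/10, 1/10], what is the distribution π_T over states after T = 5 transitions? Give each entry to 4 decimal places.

π = [0.1910, 0.1831, 0.1730, 0.2839, 0.1690]

t=0: π = [0.3000, 0.1000, 0.2000, 0.3000, 0.1000]
t=1: π = [0.1875, 0.2125, 0.2000, 0.2500, 0.1500]
t=2: π = [0.2016, 0.1781, 0.1719, 0.2781, 0.1703]
t=3: π = [0.1902, 0.1842, 0.1754, 0.2816, 0.1686]
t=4: π = [0.1919, 0.1829, 0.1726, 0.2836, 0.1691]
t=5: π = [0.1910, 0.1831, 0.1730, 0.2839, 0.1690]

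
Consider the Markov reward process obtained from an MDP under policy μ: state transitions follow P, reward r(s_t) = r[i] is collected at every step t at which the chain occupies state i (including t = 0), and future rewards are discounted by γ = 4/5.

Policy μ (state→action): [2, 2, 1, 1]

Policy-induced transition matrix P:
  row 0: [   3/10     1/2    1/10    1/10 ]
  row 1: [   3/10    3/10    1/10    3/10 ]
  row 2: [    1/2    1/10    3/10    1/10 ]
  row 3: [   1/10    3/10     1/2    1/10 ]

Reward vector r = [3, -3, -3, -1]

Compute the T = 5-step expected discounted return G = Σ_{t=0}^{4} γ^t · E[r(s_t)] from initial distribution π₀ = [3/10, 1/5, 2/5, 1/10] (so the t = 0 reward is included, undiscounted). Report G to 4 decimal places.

G = -2.7112

t=0: π = [0.3000, 0.2000, 0.4000, 0.1000], E[r] = -1.0000, γ^t·E[r] = -1.000000, running G = -1.000000
t=1: π = [0.3600, 0.2800, 0.2200, 0.1400], E[r] = -0.5600, γ^t·E[r] = -0.448000, running G = -1.448000
t=2: π = [0.3160, 0.3280, 0.2000, 0.1560], E[r] = -0.7920, γ^t·E[r] = -0.506880, running G = -1.954880
t=3: π = [0.3088, 0.3232, 0.2024, 0.1656], E[r] = -0.8160, γ^t·E[r] = -0.417792, running G = -2.372672
t=4: π = [0.3074, 0.3213, 0.2067, 0.1646], E[r] = -0.8266, γ^t·E[r] = -0.338559, running G = -2.711231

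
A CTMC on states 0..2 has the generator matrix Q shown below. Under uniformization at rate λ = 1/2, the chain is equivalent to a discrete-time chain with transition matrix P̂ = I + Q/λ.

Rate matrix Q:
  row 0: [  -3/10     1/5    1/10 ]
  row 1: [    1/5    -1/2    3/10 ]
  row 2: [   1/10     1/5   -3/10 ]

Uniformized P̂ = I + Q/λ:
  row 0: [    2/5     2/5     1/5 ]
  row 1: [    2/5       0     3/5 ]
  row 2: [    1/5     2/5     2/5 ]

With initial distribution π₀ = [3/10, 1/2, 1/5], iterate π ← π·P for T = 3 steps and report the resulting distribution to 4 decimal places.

t=0: π = [0.3000, 0.5000, 0.2000]
t=1: π = [0.3600, 0.2000, 0.4400]
t=2: π = [0.3120, 0.3200, 0.3680]
t=3: π = [0.3264, 0.2720, 0.4016]

π = [0.3264, 0.2720, 0.4016]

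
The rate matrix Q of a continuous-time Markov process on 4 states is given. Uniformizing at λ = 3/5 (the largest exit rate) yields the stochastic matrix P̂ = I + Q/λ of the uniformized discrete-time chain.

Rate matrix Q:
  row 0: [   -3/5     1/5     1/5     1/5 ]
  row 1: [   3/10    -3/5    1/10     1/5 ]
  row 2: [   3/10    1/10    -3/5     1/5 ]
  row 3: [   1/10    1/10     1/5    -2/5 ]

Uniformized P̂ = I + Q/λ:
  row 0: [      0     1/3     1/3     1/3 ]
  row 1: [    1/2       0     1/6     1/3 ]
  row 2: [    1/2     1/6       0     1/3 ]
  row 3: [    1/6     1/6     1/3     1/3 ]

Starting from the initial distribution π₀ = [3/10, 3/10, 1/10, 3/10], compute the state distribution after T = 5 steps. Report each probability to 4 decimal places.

t=0: π = [0.3000, 0.3000, 0.1000, 0.3000]
t=1: π = [0.2500, 0.1667, 0.2500, 0.3333]
t=2: π = [0.2639, 0.1806, 0.2222, 0.3333]
t=3: π = [0.2569, 0.1806, 0.2292, 0.3333]
t=4: π = [0.2604, 0.1794, 0.2269, 0.3333]
t=5: π = [0.2587, 0.1802, 0.2278, 0.3333]

π = [0.2587, 0.1802, 0.2278, 0.3333]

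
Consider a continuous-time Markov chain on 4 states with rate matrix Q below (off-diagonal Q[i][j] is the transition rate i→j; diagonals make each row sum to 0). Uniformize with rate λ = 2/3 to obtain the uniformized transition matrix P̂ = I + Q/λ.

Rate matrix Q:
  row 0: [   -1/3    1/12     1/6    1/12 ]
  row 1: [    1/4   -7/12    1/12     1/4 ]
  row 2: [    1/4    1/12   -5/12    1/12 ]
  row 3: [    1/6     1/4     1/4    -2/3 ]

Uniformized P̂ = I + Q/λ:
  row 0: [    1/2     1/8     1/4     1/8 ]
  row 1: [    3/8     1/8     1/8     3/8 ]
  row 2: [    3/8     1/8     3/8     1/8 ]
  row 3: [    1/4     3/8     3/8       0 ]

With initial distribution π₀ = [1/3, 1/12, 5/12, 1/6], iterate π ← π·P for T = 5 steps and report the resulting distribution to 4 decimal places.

t=0: π = [0.3333, 0.0833, 0.4167, 0.1667]
t=1: π = [0.3958, 0.1667, 0.3125, 0.1250]
t=2: π = [0.4089, 0.1563, 0.2839, 0.1510]
t=3: π = [0.4072, 0.1628, 0.2848, 0.1452]
t=4: π = [0.4078, 0.1613, 0.2834, 0.1475]
t=5: π = [0.4075, 0.1619, 0.2837, 0.1469]

π = [0.4075, 0.1619, 0.2837, 0.1469]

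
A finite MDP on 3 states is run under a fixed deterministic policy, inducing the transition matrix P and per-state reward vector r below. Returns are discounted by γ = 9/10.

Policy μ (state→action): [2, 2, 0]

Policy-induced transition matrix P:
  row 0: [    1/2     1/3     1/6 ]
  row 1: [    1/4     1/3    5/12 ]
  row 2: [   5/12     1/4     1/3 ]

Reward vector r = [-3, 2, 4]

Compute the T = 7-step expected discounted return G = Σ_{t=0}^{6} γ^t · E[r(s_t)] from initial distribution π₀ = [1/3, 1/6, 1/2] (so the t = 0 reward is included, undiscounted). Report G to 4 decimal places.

G = 3.7247

t=0: π = [0.3333, 0.1667, 0.5000], E[r] = 1.3333, γ^t·E[r] = 1.333333, running G = 1.333333
t=1: π = [0.4167, 0.2917, 0.2917], E[r] = 0.5000, γ^t·E[r] = 0.450000, running G = 1.783333
t=2: π = [0.4028, 0.3090, 0.2882], E[r] = 0.5625, γ^t·E[r] = 0.455625, running G = 2.238958
t=3: π = [0.3987, 0.3093, 0.2920], E[r] = 0.5903, γ^t·E[r] = 0.430313, running G = 2.669271
t=4: π = [0.3983, 0.3090, 0.2927], E[r] = 0.5936, γ^t·E[r] = 0.389464, running G = 3.058735
t=5: π = [0.3984, 0.3089, 0.2927], E[r] = 0.5936, γ^t·E[r] = 0.350504, running G = 3.409239
t=6: π = [0.3984, 0.3089, 0.2927], E[r] = 0.5935, γ^t·E[r] = 0.315414, running G = 3.724653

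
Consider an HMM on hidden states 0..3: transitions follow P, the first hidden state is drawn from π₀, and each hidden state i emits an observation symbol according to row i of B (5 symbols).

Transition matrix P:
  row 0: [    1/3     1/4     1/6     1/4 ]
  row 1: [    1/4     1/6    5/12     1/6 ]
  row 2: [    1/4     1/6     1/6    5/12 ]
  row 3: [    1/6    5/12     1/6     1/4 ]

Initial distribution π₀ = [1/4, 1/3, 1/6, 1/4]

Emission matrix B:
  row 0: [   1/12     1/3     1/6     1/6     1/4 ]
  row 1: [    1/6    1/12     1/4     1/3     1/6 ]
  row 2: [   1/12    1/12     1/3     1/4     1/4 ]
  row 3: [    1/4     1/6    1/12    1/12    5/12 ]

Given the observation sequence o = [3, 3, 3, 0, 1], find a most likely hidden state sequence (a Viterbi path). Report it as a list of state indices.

t=0: δ = [4.167e-02, 1.111e-01, 4.167e-02, 2.083e-02]  (obs o_0=3)
t=1: δ = [4.630e-03, 6.173e-03, 1.157e-02, 1.543e-03]  ψ = [1, 1, 1, 1]  (obs o_1=3)
t=2: δ = [4.823e-04, 6.430e-04, 6.430e-04, 4.019e-04]  ψ = [2, 2, 1, 2]  (obs o_2=3)
t=3: δ = [1.340e-05, 2.791e-05, 2.233e-05, 6.698e-05]  ψ = [0, 3, 1, 2]  (obs o_3=0)
t=4: δ = [3.721e-06, 2.326e-06, 9.690e-07, 2.791e-06]  ψ = [3, 3, 1, 3]  (obs o_4=1)
backtrack: best end state = 0; path = [1, 1, 2, 3, 0]

path = [1, 1, 2, 3, 0]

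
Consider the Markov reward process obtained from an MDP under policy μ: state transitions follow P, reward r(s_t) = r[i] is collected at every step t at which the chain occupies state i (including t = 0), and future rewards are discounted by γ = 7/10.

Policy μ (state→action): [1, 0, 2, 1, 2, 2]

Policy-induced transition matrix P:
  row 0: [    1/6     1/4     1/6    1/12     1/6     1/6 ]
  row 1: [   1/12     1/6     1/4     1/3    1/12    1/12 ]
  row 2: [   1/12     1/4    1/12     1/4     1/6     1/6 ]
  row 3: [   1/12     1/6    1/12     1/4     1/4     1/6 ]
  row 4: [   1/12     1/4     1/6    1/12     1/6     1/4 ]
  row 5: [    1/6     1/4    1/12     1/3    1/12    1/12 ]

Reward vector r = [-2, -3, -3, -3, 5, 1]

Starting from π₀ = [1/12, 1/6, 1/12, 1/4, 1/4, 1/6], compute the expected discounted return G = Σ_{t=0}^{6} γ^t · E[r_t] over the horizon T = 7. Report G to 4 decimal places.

t=0: π = [0.0833, 0.1667, 0.0833, 0.2500, 0.2500, 0.1667], E[r] = -0.2500, γ^t·E[r] = -0.250000, running G = -0.250000
t=1: π = [0.1042, 0.2153, 0.1389, 0.2222, 0.1597, 0.1597], E[r] = -0.9792, γ^t·E[r] = -0.685417, running G = -0.935417
t=2: π = [0.1053, 0.2135, 0.1412, 0.2373, 0.1539, 0.1487], E[r] = -1.0683, γ^t·E[r] = -0.523461, running G = -1.458877
t=3: π = [0.1045, 0.2124, 0.1405, 0.2370, 0.1563, 0.1493], E[r] = -1.0483, γ^t·E[r] = -0.359558, running G = -1.818435
t=4: π = [0.1045, 0.2125, 0.1405, 0.2367, 0.1563, 0.1495], E[r] = -1.0472, γ^t·E[r] = -0.251429, running G = -2.069864
t=5: π = [0.1045, 0.2126, 0.1405, 0.2367, 0.1562, 0.1495], E[r] = -1.0477, γ^t·E[r] = -0.176088, running G = -2.245953
t=6: π = [0.1045, 0.2126, 0.1405, 0.2367, 0.1562, 0.1495], E[r] = -1.0477, γ^t·E[r] = -0.123260, running G = -2.369213

G = -2.3692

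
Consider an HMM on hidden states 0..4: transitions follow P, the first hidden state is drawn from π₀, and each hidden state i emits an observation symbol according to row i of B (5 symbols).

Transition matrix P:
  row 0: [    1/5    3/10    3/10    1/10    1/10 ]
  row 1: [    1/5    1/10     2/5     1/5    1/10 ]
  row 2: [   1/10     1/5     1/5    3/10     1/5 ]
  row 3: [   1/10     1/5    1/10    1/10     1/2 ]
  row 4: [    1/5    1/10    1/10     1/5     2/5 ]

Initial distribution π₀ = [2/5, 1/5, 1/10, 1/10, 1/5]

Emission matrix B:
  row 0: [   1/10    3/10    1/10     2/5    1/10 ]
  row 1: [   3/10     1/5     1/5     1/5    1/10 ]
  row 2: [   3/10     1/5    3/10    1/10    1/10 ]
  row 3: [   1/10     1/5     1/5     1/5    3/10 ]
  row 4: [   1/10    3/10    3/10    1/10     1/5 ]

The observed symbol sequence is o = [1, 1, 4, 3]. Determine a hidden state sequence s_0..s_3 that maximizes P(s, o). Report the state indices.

path = [4, 4, 4, 0]

t=0: δ = [1.200e-01, 4.000e-02, 2.000e-02, 2.000e-02, 6.000e-02]  (obs o_0=1)
t=1: δ = [7.200e-03, 7.200e-03, 7.200e-03, 2.400e-03, 7.200e-03]  ψ = [0, 0, 0, 0, 4]  (obs o_1=1)
t=2: δ = [1.440e-04, 2.160e-04, 2.880e-04, 6.480e-04, 5.760e-04]  ψ = [0, 0, 1, 2, 4]  (obs o_2=4)
t=3: δ = [4.608e-05, 2.592e-05, 8.640e-06, 2.304e-05, 3.240e-05]  ψ = [4, 3, 1, 4, 3]  (obs o_3=3)
backtrack: best end state = 0; path = [4, 4, 4, 0]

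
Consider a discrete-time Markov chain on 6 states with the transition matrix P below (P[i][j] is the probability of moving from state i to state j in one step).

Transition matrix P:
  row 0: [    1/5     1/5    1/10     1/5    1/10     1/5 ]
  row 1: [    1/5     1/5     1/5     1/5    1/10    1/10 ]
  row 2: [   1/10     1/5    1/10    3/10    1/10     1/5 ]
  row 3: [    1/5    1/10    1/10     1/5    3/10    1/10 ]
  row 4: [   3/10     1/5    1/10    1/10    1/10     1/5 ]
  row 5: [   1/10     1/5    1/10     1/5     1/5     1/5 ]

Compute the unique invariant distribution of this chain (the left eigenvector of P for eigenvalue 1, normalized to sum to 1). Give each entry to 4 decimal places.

π = [0.1875, 0.1804, 0.1180, 0.1963, 0.1555, 0.1623]

Balance equations π_j = Σ_i π_i·P[i][j]:
  π_0 = 1/5·π_0 + 1/5·π_1 + 1/10·π_2 + 1/5·π_3 + 3/10·π_4 + 1/10·π_5
  π_1 = 1/5·π_0 + 1/5·π_1 + 1/5·π_2 + 1/10·π_3 + 1/5·π_4 + 1/5·π_5
  π_2 = 1/10·π_0 + 1/5·π_1 + 1/10·π_2 + 1/10·π_3 + 1/10·π_4 + 1/10·π_5
  π_3 = 1/5·π_0 + 1/5·π_1 + 3/10·π_2 + 1/5·π_3 + 1/10·π_4 + 1/5·π_5
  π_4 = 1/10·π_0 + 1/10·π_1 + 1/10·π_2 + 3/10·π_3 + 1/10·π_4 + 1/5·π_5
  normalize: π_0 + π_1 + π_2 + π_3 + π_4 + π_5 = 1
Solving the linear system gives exactly π = [9564/51005, 1840/10201, 12041/102010, 2002/10201, 15861/102010, 1656/10201].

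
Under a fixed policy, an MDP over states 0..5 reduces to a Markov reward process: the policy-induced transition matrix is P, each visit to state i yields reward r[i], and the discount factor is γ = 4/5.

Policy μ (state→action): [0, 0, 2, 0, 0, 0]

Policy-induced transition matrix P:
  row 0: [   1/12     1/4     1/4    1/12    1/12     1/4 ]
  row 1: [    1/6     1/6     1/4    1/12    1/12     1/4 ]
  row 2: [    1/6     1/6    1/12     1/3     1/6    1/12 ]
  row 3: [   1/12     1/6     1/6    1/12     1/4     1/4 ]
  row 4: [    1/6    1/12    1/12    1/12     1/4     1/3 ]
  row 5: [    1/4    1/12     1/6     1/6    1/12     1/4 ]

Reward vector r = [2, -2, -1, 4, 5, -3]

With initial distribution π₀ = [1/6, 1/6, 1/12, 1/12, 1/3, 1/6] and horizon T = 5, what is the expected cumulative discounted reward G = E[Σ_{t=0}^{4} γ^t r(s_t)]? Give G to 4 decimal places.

G = 2.4238

t=0: π = [0.1667, 0.1667, 0.0833, 0.0833, 0.3333, 0.1667], E[r] = 1.4167, γ^t·E[r] = 1.416667, running G = 1.416667
t=1: π = [0.1597, 0.1389, 0.1597, 0.1181, 0.1597, 0.2639], E[r] = 0.3611, γ^t·E[r] = 0.288889, running G = 1.705556
t=2: π = [0.1655, 0.1447, 0.1649, 0.1453, 0.1429, 0.2367], E[r] = 0.4624, γ^t·E[r] = 0.295926, running G = 2.001481
t=3: π = [0.1605, 0.1488, 0.1669, 0.1443, 0.1451, 0.2344], E[r] = 0.4559, γ^t·E[r] = 0.233432, running G = 2.234914
t=4: π = [0.1608, 0.1484, 0.1664, 0.1446, 0.1455, 0.2343], E[r] = 0.4612, γ^t·E[r] = 0.188899, running G = 2.423812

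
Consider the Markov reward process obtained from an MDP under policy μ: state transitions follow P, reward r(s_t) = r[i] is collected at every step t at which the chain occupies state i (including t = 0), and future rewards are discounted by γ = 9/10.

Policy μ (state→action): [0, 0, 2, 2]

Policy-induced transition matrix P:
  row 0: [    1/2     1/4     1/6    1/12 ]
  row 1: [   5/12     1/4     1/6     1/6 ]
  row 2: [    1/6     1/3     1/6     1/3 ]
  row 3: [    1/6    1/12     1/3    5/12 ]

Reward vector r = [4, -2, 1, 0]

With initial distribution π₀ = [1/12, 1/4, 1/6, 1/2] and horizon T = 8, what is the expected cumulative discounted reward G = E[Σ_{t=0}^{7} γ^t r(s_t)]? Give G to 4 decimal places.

G = 4.8151

t=0: π = [0.0833, 0.2500, 0.1667, 0.5000], E[r] = 0.0000, γ^t·E[r] = 0.000000, running G = 0.000000
t=1: π = [0.2569, 0.1806, 0.2500, 0.3125], E[r] = 0.9167, γ^t·E[r] = 0.825000, running G = 0.825000
t=2: π = [0.2975, 0.2188, 0.2188, 0.2650], E[r] = 0.9711, γ^t·E[r] = 0.786563, running G = 1.611563
t=3: π = [0.3205, 0.2241, 0.2108, 0.2446], E[r] = 1.0448, γ^t·E[r] = 0.761625, running G = 2.373188
t=4: π = [0.3295, 0.2268, 0.2074, 0.2362], E[r] = 1.0719, γ^t·E[r] = 0.703266, running G = 3.076453
t=5: π = [0.3332, 0.2279, 0.2060, 0.2328], E[r] = 1.0830, γ^t·E[r] = 0.639526, running G = 3.715979
t=6: π = [0.3347, 0.2284, 0.2055, 0.2315], E[r] = 1.0876, γ^t·E[r] = 0.577995, running G = 4.293974
t=7: π = [0.3353, 0.2285, 0.2052, 0.2309], E[r] = 1.0895, γ^t·E[r] = 0.521085, running G = 4.815060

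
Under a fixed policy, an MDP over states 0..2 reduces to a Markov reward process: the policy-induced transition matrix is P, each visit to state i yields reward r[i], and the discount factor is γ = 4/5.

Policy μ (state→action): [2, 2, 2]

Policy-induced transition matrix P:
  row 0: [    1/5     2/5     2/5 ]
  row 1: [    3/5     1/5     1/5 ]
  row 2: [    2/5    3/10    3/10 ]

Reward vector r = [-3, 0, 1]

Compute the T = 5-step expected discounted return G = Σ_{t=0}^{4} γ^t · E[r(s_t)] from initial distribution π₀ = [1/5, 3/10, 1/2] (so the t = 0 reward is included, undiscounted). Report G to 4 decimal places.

G = -2.1779

t=0: π = [0.2000, 0.3000, 0.5000], E[r] = -0.1000, γ^t·E[r] = -0.100000, running G = -0.100000
t=1: π = [0.4200, 0.2900, 0.2900], E[r] = -0.9700, γ^t·E[r] = -0.776000, running G = -0.876000
t=2: π = [0.3740, 0.3130, 0.3130], E[r] = -0.8090, γ^t·E[r] = -0.517760, running G = -1.393760
t=3: π = [0.3878, 0.3061, 0.3061], E[r] = -0.8573, γ^t·E[r] = -0.438938, running G = -1.832698
t=4: π = [0.3837, 0.3082, 0.3082], E[r] = -0.8428, γ^t·E[r] = -0.345215, running G = -2.177913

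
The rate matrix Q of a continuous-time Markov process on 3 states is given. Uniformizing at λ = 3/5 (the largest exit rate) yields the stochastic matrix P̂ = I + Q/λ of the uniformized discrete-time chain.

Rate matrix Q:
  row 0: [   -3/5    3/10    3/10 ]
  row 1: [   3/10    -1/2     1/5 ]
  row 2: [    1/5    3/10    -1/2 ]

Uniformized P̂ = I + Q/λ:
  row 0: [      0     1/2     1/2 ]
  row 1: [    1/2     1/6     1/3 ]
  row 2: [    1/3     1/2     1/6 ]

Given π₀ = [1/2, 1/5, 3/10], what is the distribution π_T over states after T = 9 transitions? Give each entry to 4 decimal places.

π = [0.2968, 0.3750, 0.3282]

t=0: π = [0.5000, 0.2000, 0.3000]
t=1: π = [0.2000, 0.4333, 0.3667]
t=2: π = [0.3389, 0.3556, 0.3056]
t=3: π = [0.2796, 0.3815, 0.3389]
t=4: π = [0.3037, 0.3728, 0.3235]
t=5: π = [0.2942, 0.3757, 0.3300]
t=6: π = [0.2979, 0.3748, 0.3274]
t=7: π = [0.2965, 0.3751, 0.3284]
t=8: π = [0.2970, 0.3750, 0.3280]
t=9: π = [0.2968, 0.3750, 0.3282]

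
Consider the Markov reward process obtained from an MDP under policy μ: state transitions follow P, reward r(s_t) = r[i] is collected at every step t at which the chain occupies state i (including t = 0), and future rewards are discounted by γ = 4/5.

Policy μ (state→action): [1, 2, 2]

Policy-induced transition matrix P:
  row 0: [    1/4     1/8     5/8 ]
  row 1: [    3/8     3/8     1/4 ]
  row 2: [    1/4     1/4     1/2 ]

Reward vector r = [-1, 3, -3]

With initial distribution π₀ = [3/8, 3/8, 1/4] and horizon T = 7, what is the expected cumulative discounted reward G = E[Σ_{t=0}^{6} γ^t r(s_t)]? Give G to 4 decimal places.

G = -2.8069

t=0: π = [0.3750, 0.3750, 0.2500], E[r] = 0.0000, γ^t·E[r] = 0.000000, running G = 0.000000
t=1: π = [0.2969, 0.2500, 0.4531], E[r] = -0.9063, γ^t·E[r] = -0.725000, running G = -0.725000
t=2: π = [0.2813, 0.2441, 0.4746], E[r] = -0.9727, γ^t·E[r] = -0.622500, running G = -1.347500
t=3: π = [0.2805, 0.2454, 0.4741], E[r] = -0.9668, γ^t·E[r] = -0.495000, running G = -1.842500
t=4: π = [0.2807, 0.2456, 0.4737], E[r] = -0.9650, γ^t·E[r] = -0.395275, running G = -2.237775
t=5: π = [0.2807, 0.2456, 0.4737], E[r] = -0.9649, γ^t·E[r] = -0.316178, running G = -2.553953
t=6: π = [0.2807, 0.2456, 0.4737], E[r] = -0.9649, γ^t·E[r] = -0.252945, running G = -2.806898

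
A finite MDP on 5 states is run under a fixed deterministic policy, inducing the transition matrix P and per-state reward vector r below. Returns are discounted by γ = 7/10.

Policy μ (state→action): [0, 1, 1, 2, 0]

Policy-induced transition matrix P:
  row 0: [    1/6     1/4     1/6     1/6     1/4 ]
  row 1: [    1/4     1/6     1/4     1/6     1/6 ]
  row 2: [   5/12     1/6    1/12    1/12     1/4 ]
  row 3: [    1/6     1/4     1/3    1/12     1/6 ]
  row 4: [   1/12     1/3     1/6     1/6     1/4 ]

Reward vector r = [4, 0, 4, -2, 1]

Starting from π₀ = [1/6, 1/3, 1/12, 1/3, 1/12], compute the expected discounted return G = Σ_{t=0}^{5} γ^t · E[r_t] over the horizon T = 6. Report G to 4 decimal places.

t=0: π = [0.1667, 0.3333, 0.0833, 0.3333, 0.0833], E[r] = 0.4167, γ^t·E[r] = 0.416667, running G = 0.416667
t=1: π = [0.2083, 0.2222, 0.2431, 0.1319, 0.1944], E[r] = 1.7361, γ^t·E[r] = 1.215278, running G = 1.631944
t=2: π = [0.2297, 0.2274, 0.1869, 0.1354, 0.2205], E[r] = 1.6163, γ^t·E[r] = 0.791997, running G = 2.423941
t=3: π = [0.2140, 0.2338, 0.1926, 0.1398, 0.2198], E[r] = 1.5665, γ^t·E[r] = 0.537310, running G = 2.961251
t=4: π = [0.2160, 0.2328, 0.1934, 0.1390, 0.2189], E[r] = 1.5785, γ^t·E[r] = 0.379002, running G = 3.340254
t=5: π = [0.2162, 0.2327, 0.1931, 0.1390, 0.2190], E[r] = 1.5782, γ^t·E[r] = 0.265252, running G = 3.605506

G = 3.6055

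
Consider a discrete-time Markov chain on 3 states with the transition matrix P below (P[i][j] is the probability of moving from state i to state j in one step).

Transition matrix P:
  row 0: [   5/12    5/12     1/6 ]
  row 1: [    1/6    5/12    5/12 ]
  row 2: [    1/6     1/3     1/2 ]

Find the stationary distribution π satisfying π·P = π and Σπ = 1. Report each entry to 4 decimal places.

π = [0.2222, 0.3838, 0.3939]

Balance equations π_j = Σ_i π_i·P[i][j]:
  π_0 = 5/12·π_0 + 1/6·π_1 + 1/6·π_2
  π_1 = 5/12·π_0 + 5/12·π_1 + 1/3·π_2
  normalize: π_0 + π_1 + π_2 = 1
Solving the linear system gives exactly π = [2/9, 38/99, 13/33].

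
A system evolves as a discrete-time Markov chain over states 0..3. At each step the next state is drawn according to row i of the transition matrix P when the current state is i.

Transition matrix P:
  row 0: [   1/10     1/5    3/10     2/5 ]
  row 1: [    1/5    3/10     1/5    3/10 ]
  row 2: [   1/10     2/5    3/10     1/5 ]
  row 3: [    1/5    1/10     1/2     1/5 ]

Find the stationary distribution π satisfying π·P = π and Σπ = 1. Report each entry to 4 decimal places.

Balance equations π_j = Σ_i π_i·P[i][j]:
  π_0 = 1/10·π_0 + 1/5·π_1 + 1/10·π_2 + 1/5·π_3
  π_1 = 1/5·π_0 + 3/10·π_1 + 2/5·π_2 + 1/10·π_3
  π_2 = 3/10·π_0 + 1/5·π_1 + 3/10·π_2 + 1/2·π_3
  normalize: π_0 + π_1 + π_2 + π_3 = 1
Solving the linear system gives exactly π = [173/1136, 151/568, 369/1136, 73/284].

π = [0.1523, 0.2658, 0.3248, 0.2570]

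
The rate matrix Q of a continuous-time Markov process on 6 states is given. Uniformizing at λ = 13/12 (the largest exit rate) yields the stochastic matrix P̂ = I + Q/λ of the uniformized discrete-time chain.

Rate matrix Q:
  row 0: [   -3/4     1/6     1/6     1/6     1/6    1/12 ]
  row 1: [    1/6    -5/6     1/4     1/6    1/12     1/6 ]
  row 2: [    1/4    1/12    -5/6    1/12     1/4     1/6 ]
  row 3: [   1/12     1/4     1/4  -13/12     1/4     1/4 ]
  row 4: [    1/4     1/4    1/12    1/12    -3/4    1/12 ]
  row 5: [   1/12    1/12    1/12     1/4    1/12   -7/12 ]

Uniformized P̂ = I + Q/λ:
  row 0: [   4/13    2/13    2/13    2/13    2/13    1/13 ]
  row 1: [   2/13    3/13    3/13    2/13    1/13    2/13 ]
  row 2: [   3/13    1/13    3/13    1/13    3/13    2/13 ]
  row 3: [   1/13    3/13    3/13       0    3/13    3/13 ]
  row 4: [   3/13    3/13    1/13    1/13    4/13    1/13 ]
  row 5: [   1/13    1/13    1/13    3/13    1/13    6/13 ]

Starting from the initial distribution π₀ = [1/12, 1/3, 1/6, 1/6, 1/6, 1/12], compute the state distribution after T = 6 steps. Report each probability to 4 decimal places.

t=0: π = [0.0833, 0.3333, 0.1667, 0.1667, 0.1667, 0.0833]
t=1: π = [0.1731, 0.1859, 0.1859, 0.1090, 0.1731, 0.1731]
t=2: π = [0.1864, 0.1622, 0.1642, 0.1228, 0.1755, 0.1889]
t=3: π = [0.1847, 0.1621, 0.1604, 0.1234, 0.1759, 0.1936]
t=4: π = [0.1837, 0.1621, 0.1597, 0.1239, 0.1754, 0.1952]
t=5: π = [0.1834, 0.1620, 0.1596, 0.1240, 0.1752, 0.1958]
t=6: π = [0.1832, 0.1620, 0.1596, 0.1241, 0.1751, 0.1961]

π = [0.1832, 0.1620, 0.1596, 0.1241, 0.1751, 0.1961]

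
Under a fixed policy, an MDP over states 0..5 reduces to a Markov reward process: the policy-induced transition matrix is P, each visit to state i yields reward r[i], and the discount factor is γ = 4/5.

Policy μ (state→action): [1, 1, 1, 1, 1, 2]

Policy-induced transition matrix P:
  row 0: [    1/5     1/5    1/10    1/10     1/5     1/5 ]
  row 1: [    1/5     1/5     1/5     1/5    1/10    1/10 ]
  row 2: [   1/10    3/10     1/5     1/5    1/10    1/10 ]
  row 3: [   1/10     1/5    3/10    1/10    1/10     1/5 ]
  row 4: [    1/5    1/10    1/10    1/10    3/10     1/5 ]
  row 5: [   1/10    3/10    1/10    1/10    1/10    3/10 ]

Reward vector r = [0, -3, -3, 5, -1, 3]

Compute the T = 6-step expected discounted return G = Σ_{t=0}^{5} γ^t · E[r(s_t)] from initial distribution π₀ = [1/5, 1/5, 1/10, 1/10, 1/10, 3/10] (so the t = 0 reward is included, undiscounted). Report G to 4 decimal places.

t=0: π = [0.2000, 0.2000, 0.1000, 0.1000, 0.1000, 0.3000], E[r] = 0.4000, γ^t·E[r] = 0.400000, running G = 0.400000
t=1: π = [0.1500, 0.2300, 0.1500, 0.1300, 0.1400, 0.2000], E[r] = -0.0300, γ^t·E[r] = -0.024000, running G = 0.376000
t=2: π = [0.1520, 0.2210, 0.1640, 0.1380, 0.1430, 0.1820], E[r] = -0.0620, γ^t·E[r] = -0.039680, running G = 0.336320
t=3: π = [0.1516, 0.2203, 0.1661, 0.1385, 0.1438, 0.1797], E[r] = -0.0714, γ^t·E[r] = -0.036557, running G = 0.299763
t=4: π = [0.1516, 0.2202, 0.1663, 0.1386, 0.1439, 0.1793], E[r] = -0.0724, γ^t·E[r] = -0.029635, running G = 0.270129
t=5: π = [0.1516, 0.2202, 0.1664, 0.1387, 0.1439, 0.1793], E[r] = -0.0725, γ^t·E[r] = -0.023758, running G = 0.246370

G = 0.2464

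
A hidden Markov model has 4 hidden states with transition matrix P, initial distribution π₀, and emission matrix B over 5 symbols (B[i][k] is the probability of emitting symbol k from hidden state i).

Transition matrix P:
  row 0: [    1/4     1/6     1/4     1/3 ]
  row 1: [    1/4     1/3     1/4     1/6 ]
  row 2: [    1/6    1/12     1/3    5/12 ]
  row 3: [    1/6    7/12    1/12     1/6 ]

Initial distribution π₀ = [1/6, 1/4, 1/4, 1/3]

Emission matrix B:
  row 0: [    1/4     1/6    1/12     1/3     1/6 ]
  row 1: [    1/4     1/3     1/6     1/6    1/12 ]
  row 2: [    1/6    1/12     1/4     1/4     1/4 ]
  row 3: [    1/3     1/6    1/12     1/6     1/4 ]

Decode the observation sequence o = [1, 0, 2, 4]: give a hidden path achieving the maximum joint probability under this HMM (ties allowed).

t=0: δ = [2.778e-02, 8.333e-02, 2.083e-02, 5.556e-02]  (obs o_0=1)
t=1: δ = [5.208e-03, 8.102e-03, 3.472e-03, 4.630e-03]  ψ = [1, 3, 1, 1]  (obs o_1=0)
t=2: δ = [1.688e-04, 4.501e-04, 5.064e-04, 1.447e-04]  ψ = [1, 1, 1, 0]  (obs o_2=2)
t=3: δ = [1.875e-05, 1.250e-05, 4.220e-05, 5.275e-05]  ψ = [1, 1, 2, 2]  (obs o_3=4)
backtrack: best end state = 3; path = [3, 1, 2, 3]

path = [3, 1, 2, 3]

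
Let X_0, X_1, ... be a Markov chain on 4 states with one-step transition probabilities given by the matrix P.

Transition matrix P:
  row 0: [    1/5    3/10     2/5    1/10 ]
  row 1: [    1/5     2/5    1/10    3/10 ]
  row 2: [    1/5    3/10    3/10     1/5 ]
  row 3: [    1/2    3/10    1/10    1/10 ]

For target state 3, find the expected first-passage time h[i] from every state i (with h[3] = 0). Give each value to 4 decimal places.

h = [5.1563, 4.1667, 4.6875, 0.0000]

First-step conditioning: h[3] = 0; for i ≠ 3, h[i] = 1 + Σ_k P[i][k]·h[k].
  h[0] = 1 + 1/5·h[0] + 3/10·h[1] + 2/5·h[2]
  h[1] = 1 + 1/5·h[0] + 2/5·h[1] + 1/10·h[2]
  h[2] = 1 + 1/5·h[0] + 3/10·h[1] + 3/10·h[2]
Solving the 3×3 linear system over states ≠ 3 gives exactly h = [165/32, 25/6, 75/16, 0] (h[3] = 0 is the target).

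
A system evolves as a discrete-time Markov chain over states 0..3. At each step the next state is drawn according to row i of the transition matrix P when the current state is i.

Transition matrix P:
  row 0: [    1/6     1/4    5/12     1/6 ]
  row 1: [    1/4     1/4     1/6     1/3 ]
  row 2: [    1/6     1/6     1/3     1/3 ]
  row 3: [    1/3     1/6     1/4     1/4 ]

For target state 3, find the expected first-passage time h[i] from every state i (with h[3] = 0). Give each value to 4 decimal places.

h = [3.8571, 3.3529, 3.3025, 0.0000]

First-step conditioning: h[3] = 0; for i ≠ 3, h[i] = 1 + Σ_k P[i][k]·h[k].
  h[0] = 1 + 1/6·h[0] + 1/4·h[1] + 5/12·h[2]
  h[1] = 1 + 1/4·h[0] + 1/4·h[1] + 1/6·h[2]
  h[2] = 1 + 1/6·h[0] + 1/6·h[1] + 1/3·h[2]
Solving the 3×3 linear system over states ≠ 3 gives exactly h = [27/7, 57/17, 393/119, 0] (h[3] = 0 is the target).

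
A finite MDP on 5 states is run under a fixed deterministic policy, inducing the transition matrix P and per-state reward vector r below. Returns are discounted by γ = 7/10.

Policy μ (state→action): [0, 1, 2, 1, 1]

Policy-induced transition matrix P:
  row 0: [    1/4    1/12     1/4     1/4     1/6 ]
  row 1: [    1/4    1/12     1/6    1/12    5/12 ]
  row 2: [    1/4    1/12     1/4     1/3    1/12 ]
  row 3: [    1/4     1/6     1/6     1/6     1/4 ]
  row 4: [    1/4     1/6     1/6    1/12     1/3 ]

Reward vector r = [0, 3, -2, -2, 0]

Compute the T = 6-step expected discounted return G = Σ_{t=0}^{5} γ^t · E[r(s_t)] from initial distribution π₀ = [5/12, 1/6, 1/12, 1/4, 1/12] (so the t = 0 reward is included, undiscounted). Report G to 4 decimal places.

G = -1.0404

t=0: π = [0.4167, 0.1667, 0.0833, 0.2500, 0.0833], E[r] = -0.1667, γ^t·E[r] = -0.166667, running G = -0.166667
t=1: π = [0.2500, 0.1111, 0.2083, 0.1944, 0.2361], E[r] = -0.4722, γ^t·E[r] = -0.330556, running G = -0.497222
t=2: π = [0.2500, 0.1192, 0.2049, 0.1933, 0.2326], E[r] = -0.4387, γ^t·E[r] = -0.214942, running G = -0.712164
t=3: π = [0.2500, 0.1188, 0.2046, 0.1923, 0.2343], E[r] = -0.4373, γ^t·E[r] = -0.149996, running G = -0.862161
t=4: π = [0.2500, 0.1189, 0.2045, 0.1922, 0.2344], E[r] = -0.4368, γ^t·E[r] = -0.104872, running G = -0.967033
t=5: π = [0.2500, 0.1189, 0.2045, 0.1922, 0.2344], E[r] = -0.4368, γ^t·E[r] = -0.073405, running G = -1.040437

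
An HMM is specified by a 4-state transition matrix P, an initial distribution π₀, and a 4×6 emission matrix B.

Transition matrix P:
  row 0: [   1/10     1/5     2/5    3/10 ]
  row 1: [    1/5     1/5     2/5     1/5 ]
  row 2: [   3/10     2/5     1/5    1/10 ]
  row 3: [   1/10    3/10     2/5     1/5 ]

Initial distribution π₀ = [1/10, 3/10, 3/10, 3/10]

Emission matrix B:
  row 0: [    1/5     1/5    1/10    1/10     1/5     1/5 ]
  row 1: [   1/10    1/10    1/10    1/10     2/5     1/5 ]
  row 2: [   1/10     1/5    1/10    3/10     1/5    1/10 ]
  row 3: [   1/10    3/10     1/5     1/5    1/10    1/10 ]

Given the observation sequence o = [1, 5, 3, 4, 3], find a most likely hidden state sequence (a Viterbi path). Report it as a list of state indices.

t=0: δ = [2.000e-02, 3.000e-02, 6.000e-02, 9.000e-02]  (obs o_0=1)
t=1: δ = [3.600e-03, 5.400e-03, 3.600e-03, 1.800e-03]  ψ = [2, 3, 3, 3]  (obs o_1=5)
t=2: δ = [1.080e-04, 1.440e-04, 6.480e-04, 2.160e-04]  ψ = [1, 2, 1, 0]  (obs o_2=3)
t=3: δ = [3.888e-05, 1.037e-04, 2.592e-05, 6.480e-06]  ψ = [2, 2, 2, 2]  (obs o_3=4)
t=4: δ = [2.074e-06, 2.074e-06, 1.244e-05, 4.147e-06]  ψ = [1, 1, 1, 1]  (obs o_4=3)
backtrack: best end state = 2; path = [3, 1, 2, 1, 2]

path = [3, 1, 2, 1, 2]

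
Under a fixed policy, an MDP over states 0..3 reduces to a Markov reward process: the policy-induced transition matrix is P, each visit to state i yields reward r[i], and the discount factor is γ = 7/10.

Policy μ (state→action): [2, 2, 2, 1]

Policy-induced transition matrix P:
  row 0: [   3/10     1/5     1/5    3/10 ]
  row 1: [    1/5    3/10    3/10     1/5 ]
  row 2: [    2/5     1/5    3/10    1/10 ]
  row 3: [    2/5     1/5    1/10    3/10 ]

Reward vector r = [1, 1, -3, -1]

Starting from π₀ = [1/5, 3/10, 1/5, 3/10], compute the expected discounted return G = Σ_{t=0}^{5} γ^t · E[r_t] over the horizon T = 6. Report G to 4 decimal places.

G = -1.0753

t=0: π = [0.2000, 0.3000, 0.2000, 0.3000], E[r] = -0.4000, γ^t·E[r] = -0.400000, running G = -0.400000
t=1: π = [0.3200, 0.2300, 0.2200, 0.2300], E[r] = -0.3400, γ^t·E[r] = -0.238000, running G = -0.638000
t=2: π = [0.3220, 0.2230, 0.2220, 0.2330], E[r] = -0.3540, γ^t·E[r] = -0.173460, running G = -0.811460
t=3: π = [0.3232, 0.2223, 0.2212, 0.2333], E[r] = -0.3514, γ^t·E[r] = -0.120530, running G = -0.931990
t=4: π = [0.3232, 0.2222, 0.2210, 0.2335], E[r] = -0.3511, γ^t·E[r] = -0.084309, running G = -1.016299
t=5: π = [0.3232, 0.2222, 0.2210, 0.2336], E[r] = -0.3510, γ^t·E[r] = -0.058998, running G = -1.075297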